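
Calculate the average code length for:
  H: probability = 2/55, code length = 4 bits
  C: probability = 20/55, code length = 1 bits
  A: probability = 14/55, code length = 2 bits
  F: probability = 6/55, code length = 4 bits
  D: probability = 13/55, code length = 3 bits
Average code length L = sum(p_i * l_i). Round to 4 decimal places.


Weighted contributions p_i * l_i:
  H: (2/55) * 4 = 8/55
  C: (20/55) * 1 = 20/55
  A: (14/55) * 2 = 28/55
  F: (6/55) * 4 = 24/55
  D: (13/55) * 3 = 39/55
Sum = (8 + 20 + 28 + 24 + 39)/55 = 119/55

L = 119/55 = 2.1636 bits/symbol


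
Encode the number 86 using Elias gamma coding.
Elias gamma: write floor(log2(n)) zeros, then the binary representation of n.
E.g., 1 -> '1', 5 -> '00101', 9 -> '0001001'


num_bits = floor(log2(86)) + 1 = 7
leading_zeros = num_bits - 1 = 6
binary(86) = 1010110

Elias gamma(86) = '000000' + '1010110' = 0000001010110 (13 bits)


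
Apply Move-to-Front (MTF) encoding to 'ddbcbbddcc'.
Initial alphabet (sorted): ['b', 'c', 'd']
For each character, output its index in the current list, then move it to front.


MTF encoding:
'd': index 2 in ['b', 'c', 'd'] -> ['d', 'b', 'c']
'd': index 0 in ['d', 'b', 'c'] -> ['d', 'b', 'c']
'b': index 1 in ['d', 'b', 'c'] -> ['b', 'd', 'c']
'c': index 2 in ['b', 'd', 'c'] -> ['c', 'b', 'd']
'b': index 1 in ['c', 'b', 'd'] -> ['b', 'c', 'd']
'b': index 0 in ['b', 'c', 'd'] -> ['b', 'c', 'd']
'd': index 2 in ['b', 'c', 'd'] -> ['d', 'b', 'c']
'd': index 0 in ['d', 'b', 'c'] -> ['d', 'b', 'c']
'c': index 2 in ['d', 'b', 'c'] -> ['c', 'd', 'b']
'c': index 0 in ['c', 'd', 'b'] -> ['c', 'd', 'b']


Output: [2, 0, 1, 2, 1, 0, 2, 0, 2, 0]


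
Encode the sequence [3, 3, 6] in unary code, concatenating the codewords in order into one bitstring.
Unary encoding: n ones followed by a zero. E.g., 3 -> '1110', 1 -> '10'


Encode each number as n ones followed by a terminating 0:
  3 -> 1110 (4 bits)
  3 -> 1110 (4 bits)
  6 -> 1111110 (7 bits)
Total length = 4 + 4 + 7 = 15 bits.

Unary([3, 3, 6]) = 111011101111110 (15 bits)


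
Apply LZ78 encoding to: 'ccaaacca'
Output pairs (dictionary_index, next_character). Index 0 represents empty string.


LZ78 encoding steps:
Dictionary: {0: ''}
Step 1: w='' (idx 0), next='c' -> output (0, 'c'), add 'c' as idx 1
Step 2: w='c' (idx 1), next='a' -> output (1, 'a'), add 'ca' as idx 2
Step 3: w='' (idx 0), next='a' -> output (0, 'a'), add 'a' as idx 3
Step 4: w='a' (idx 3), next='c' -> output (3, 'c'), add 'ac' as idx 4
Step 5: w='ca' (idx 2), end of input -> output (2, '')


Encoded: [(0, 'c'), (1, 'a'), (0, 'a'), (3, 'c'), (2, '')]


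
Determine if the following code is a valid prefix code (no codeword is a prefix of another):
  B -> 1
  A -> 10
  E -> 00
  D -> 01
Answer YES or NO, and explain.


Checking each pair (does one codeword prefix another?):
  B='1' vs A='10': prefix -- VIOLATION

NO -- this is NOT a valid prefix code. B (1) is a prefix of A (10).


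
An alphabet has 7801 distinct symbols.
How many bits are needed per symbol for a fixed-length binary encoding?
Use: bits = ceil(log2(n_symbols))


log2(7801) = 12.9294
Bracket: 2^12 = 4096 < 7801 <= 2^13 = 8192
So ceil(log2(7801)) = 13

bits = ceil(log2(7801)) = ceil(12.9294) = 13 bits


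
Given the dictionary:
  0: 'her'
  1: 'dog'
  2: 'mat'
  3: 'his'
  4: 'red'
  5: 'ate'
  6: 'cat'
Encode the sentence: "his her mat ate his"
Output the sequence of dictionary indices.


Look up each word in the dictionary:
  'his' -> 3
  'her' -> 0
  'mat' -> 2
  'ate' -> 5
  'his' -> 3

Encoded: [3, 0, 2, 5, 3]


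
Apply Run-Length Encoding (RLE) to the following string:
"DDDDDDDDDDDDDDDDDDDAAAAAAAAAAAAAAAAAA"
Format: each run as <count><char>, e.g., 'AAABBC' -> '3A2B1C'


Scanning runs left to right:
  i=0: run of 'D' x 19 -> '19D'
  i=19: run of 'A' x 18 -> '18A'

RLE = 19D18A


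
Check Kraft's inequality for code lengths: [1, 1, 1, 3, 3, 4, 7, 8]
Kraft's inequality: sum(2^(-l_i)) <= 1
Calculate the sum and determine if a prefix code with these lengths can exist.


Sum = 2^(-1) + 2^(-1) + 2^(-1) + 2^(-3) + 2^(-3) + 2^(-4) + 2^(-7) + 2^(-8)
    = 0.5 + 0.5 + 0.5 + 0.125 + 0.125 + 0.0625 + 0.0078125 + 0.00390625
    = 467/256 = 1.82421875
Since 1.82421875 > 1, Kraft's inequality is NOT satisfied.
A prefix code with these lengths CANNOT exist.

Kraft sum = 1.82421875. Not satisfied.


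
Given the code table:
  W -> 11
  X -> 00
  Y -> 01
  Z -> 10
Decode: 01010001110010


Decoding:
01 -> Y
01 -> Y
00 -> X
01 -> Y
11 -> W
00 -> X
10 -> Z


Result: YYXYWXZ


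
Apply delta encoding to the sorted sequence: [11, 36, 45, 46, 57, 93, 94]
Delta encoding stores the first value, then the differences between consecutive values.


First value: 11
Deltas:
  36 - 11 = 25
  45 - 36 = 9
  46 - 45 = 1
  57 - 46 = 11
  93 - 57 = 36
  94 - 93 = 1


Delta encoded: [11, 25, 9, 1, 11, 36, 1]


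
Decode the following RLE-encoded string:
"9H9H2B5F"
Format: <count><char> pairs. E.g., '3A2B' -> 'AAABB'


Expanding each <count><char> pair:
  9H -> 'HHHHHHHHH'
  9H -> 'HHHHHHHHH'
  2B -> 'BB'
  5F -> 'FFFFF'

Decoded = HHHHHHHHHHHHHHHHHHBBFFFFF


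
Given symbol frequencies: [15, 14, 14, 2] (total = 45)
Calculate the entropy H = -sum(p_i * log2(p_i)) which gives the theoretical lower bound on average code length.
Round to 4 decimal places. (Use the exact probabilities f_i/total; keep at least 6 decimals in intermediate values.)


Per-symbol terms -p_i * log2(p_i) with p_i = f_i/45:
  p = 15/45 = 0.333333: log2(p) = -1.584963, -p*log2(p) = 0.528321
  p = 14/45 = 0.311111: log2(p) = -1.684498, -p*log2(p) = 0.524066
  p = 14/45 = 0.311111: log2(p) = -1.684498, -p*log2(p) = 0.524066
  p = 2/45 = 0.044444: log2(p) = -4.491853, -p*log2(p) = 0.199638
H = 0.528321 + 0.524066 + 0.524066 + 0.199638 = 1.776091

H = 1.7761 bits/symbol


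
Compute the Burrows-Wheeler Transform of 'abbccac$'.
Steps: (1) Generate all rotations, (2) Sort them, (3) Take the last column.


Rotations (sorted):
  0: $abbccac -> last char: c
  1: abbccac$ -> last char: $
  2: ac$abbcc -> last char: c
  3: bbccac$a -> last char: a
  4: bccac$ab -> last char: b
  5: c$abbcca -> last char: a
  6: cac$abbc -> last char: c
  7: ccac$abb -> last char: b


BWT = c$cabacb


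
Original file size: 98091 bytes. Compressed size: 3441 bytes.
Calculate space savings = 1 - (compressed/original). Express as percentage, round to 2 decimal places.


ratio = compressed/original = 3441/98091 = 0.03508
savings = 1 - ratio = 1 - 0.03508 = 0.96492
as a percentage: 0.96492 * 100 = 96.49%

Space savings = 1 - 3441/98091 = 96.49%


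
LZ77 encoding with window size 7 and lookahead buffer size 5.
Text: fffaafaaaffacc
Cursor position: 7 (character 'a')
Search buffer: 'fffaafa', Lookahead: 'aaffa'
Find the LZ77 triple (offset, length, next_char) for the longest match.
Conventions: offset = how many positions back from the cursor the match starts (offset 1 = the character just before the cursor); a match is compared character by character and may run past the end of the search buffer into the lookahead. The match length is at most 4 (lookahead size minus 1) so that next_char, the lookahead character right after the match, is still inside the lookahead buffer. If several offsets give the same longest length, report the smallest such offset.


Try each offset into the search buffer:
  offset=1 (pos 6, char 'a'): match length 2
  offset=2 (pos 5, char 'f'): match length 0
  offset=3 (pos 4, char 'a'): match length 1
  offset=4 (pos 3, char 'a'): match length 3
  offset=5 (pos 2, char 'f'): match length 0
  offset=6 (pos 1, char 'f'): match length 0
  offset=7 (pos 0, char 'f'): match length 0
Longest match has length 3 at offset 4.
next_char = character at position 7 + 3 = 10 -> 'f'

Best match: offset=4, length=3 (matching 'aaf' starting at position 3)
LZ77 triple: (4, 3, 'f')


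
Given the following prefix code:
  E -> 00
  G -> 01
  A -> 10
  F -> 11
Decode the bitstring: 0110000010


Decoding step by step:
Bits 01 -> G
Bits 10 -> A
Bits 00 -> E
Bits 00 -> E
Bits 10 -> A


Decoded message: GAEEA


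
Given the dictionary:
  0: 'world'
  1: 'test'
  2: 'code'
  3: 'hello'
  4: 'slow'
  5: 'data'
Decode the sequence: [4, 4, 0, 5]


Look up each index in the dictionary:
  4 -> 'slow'
  4 -> 'slow'
  0 -> 'world'
  5 -> 'data'

Decoded: "slow slow world data"


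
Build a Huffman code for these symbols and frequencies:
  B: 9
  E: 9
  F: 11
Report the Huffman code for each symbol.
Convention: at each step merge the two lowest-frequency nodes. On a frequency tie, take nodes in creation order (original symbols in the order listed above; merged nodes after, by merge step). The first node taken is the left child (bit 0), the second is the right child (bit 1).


Huffman tree construction:
Step 1: Merge B(9) + E(9) = 18
Step 2: Merge F(11) + (B+E)(18) = 29
Read each symbol's code off the tree from the root (left child = 0, right child = 1).

Codes:
  B: 10 (length 2)
  E: 11 (length 2)
  F: 0 (length 1)
Average code length: 47/29 = 1.6207 bits/symbol


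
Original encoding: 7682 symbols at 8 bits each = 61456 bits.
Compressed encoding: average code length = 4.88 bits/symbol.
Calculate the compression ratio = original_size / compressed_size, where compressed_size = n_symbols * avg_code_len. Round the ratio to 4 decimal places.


original_size = n_symbols * orig_bits = 7682 * 8 = 61456 bits
compressed_size = n_symbols * avg_code_len = 7682 * 4.88 = 37488.16 bits
ratio = original_size / compressed_size = 61456 / 37488.16 = 1.6393

Compression ratio = 1.6393


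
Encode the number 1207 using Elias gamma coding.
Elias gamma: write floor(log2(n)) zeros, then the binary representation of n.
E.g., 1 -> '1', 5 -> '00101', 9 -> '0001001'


num_bits = floor(log2(1207)) + 1 = 11
leading_zeros = num_bits - 1 = 10
binary(1207) = 10010110111

Elias gamma(1207) = '0000000000' + '10010110111' = 000000000010010110111 (21 bits)


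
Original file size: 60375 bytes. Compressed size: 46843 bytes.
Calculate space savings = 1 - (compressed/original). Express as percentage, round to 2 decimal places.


ratio = compressed/original = 46843/60375 = 0.775867
savings = 1 - ratio = 1 - 0.775867 = 0.224133
as a percentage: 0.224133 * 100 = 22.41%

Space savings = 1 - 46843/60375 = 22.41%


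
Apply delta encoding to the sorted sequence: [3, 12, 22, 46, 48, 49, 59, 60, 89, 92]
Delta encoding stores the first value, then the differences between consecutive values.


First value: 3
Deltas:
  12 - 3 = 9
  22 - 12 = 10
  46 - 22 = 24
  48 - 46 = 2
  49 - 48 = 1
  59 - 49 = 10
  60 - 59 = 1
  89 - 60 = 29
  92 - 89 = 3


Delta encoded: [3, 9, 10, 24, 2, 1, 10, 1, 29, 3]


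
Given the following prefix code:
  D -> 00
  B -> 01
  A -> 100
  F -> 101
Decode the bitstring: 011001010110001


Decoding step by step:
Bits 01 -> B
Bits 100 -> A
Bits 101 -> F
Bits 01 -> B
Bits 100 -> A
Bits 01 -> B


Decoded message: BAFBAB


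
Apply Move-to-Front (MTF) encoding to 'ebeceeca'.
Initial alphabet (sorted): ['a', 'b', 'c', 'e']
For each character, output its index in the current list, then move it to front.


MTF encoding:
'e': index 3 in ['a', 'b', 'c', 'e'] -> ['e', 'a', 'b', 'c']
'b': index 2 in ['e', 'a', 'b', 'c'] -> ['b', 'e', 'a', 'c']
'e': index 1 in ['b', 'e', 'a', 'c'] -> ['e', 'b', 'a', 'c']
'c': index 3 in ['e', 'b', 'a', 'c'] -> ['c', 'e', 'b', 'a']
'e': index 1 in ['c', 'e', 'b', 'a'] -> ['e', 'c', 'b', 'a']
'e': index 0 in ['e', 'c', 'b', 'a'] -> ['e', 'c', 'b', 'a']
'c': index 1 in ['e', 'c', 'b', 'a'] -> ['c', 'e', 'b', 'a']
'a': index 3 in ['c', 'e', 'b', 'a'] -> ['a', 'c', 'e', 'b']


Output: [3, 2, 1, 3, 1, 0, 1, 3]


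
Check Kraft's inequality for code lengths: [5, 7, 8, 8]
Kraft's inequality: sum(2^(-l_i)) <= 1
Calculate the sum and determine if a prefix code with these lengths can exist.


Sum = 2^(-5) + 2^(-7) + 2^(-8) + 2^(-8)
    = 0.03125 + 0.0078125 + 0.00390625 + 0.00390625
    = 12/256 = 0.046875
Since 0.046875 <= 1, Kraft's inequality IS satisfied.
A prefix code with these lengths CAN exist.

Kraft sum = 0.046875. Satisfied.


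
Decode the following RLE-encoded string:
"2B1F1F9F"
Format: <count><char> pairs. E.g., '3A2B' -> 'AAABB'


Expanding each <count><char> pair:
  2B -> 'BB'
  1F -> 'F'
  1F -> 'F'
  9F -> 'FFFFFFFFF'

Decoded = BBFFFFFFFFFFF


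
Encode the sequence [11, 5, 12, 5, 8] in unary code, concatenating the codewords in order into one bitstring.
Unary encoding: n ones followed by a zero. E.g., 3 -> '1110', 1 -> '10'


Encode each number as n ones followed by a terminating 0:
  11 -> 111111111110 (12 bits)
  5 -> 111110 (6 bits)
  12 -> 1111111111110 (13 bits)
  5 -> 111110 (6 bits)
  8 -> 111111110 (9 bits)
Total length = 12 + 6 + 13 + 6 + 9 = 46 bits.

Unary([11, 5, 12, 5, 8]) = 1111111111101111101111111111110111110111111110 (46 bits)


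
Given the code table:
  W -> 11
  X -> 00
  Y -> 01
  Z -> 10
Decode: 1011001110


Decoding:
10 -> Z
11 -> W
00 -> X
11 -> W
10 -> Z


Result: ZWXWZ


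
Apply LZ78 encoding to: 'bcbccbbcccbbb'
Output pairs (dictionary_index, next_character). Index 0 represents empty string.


LZ78 encoding steps:
Dictionary: {0: ''}
Step 1: w='' (idx 0), next='b' -> output (0, 'b'), add 'b' as idx 1
Step 2: w='' (idx 0), next='c' -> output (0, 'c'), add 'c' as idx 2
Step 3: w='b' (idx 1), next='c' -> output (1, 'c'), add 'bc' as idx 3
Step 4: w='c' (idx 2), next='b' -> output (2, 'b'), add 'cb' as idx 4
Step 5: w='bc' (idx 3), next='c' -> output (3, 'c'), add 'bcc' as idx 5
Step 6: w='cb' (idx 4), next='b' -> output (4, 'b'), add 'cbb' as idx 6
Step 7: w='b' (idx 1), end of input -> output (1, '')


Encoded: [(0, 'b'), (0, 'c'), (1, 'c'), (2, 'b'), (3, 'c'), (4, 'b'), (1, '')]


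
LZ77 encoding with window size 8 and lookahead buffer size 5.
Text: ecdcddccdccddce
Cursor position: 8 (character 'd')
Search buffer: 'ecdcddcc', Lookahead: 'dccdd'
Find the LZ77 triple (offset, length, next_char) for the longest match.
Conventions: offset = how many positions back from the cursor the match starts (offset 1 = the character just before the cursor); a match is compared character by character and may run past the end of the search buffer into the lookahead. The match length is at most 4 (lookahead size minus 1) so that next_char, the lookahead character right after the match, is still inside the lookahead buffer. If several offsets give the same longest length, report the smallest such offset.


Try each offset into the search buffer:
  offset=1 (pos 7, char 'c'): match length 0
  offset=2 (pos 6, char 'c'): match length 0
  offset=3 (pos 5, char 'd'): match length 4
  offset=4 (pos 4, char 'd'): match length 1
  offset=5 (pos 3, char 'c'): match length 0
  offset=6 (pos 2, char 'd'): match length 2
  offset=7 (pos 1, char 'c'): match length 0
  offset=8 (pos 0, char 'e'): match length 0
Longest match has length 4 at offset 3.
next_char = character at position 8 + 4 = 12 -> 'd'

Best match: offset=3, length=4 (matching 'dccd' starting at position 5)
LZ77 triple: (3, 4, 'd')


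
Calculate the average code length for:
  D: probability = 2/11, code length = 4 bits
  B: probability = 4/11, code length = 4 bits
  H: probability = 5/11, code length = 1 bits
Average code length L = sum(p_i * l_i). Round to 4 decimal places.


Weighted contributions p_i * l_i:
  D: (2/11) * 4 = 8/11
  B: (4/11) * 4 = 16/11
  H: (5/11) * 1 = 5/11
Sum = (8 + 16 + 5)/11 = 29/11

L = 29/11 = 2.6364 bits/symbol


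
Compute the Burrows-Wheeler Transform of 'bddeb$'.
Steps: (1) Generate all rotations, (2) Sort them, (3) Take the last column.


Rotations (sorted):
  0: $bddeb -> last char: b
  1: b$bdde -> last char: e
  2: bddeb$ -> last char: $
  3: ddeb$b -> last char: b
  4: deb$bd -> last char: d
  5: eb$bdd -> last char: d


BWT = be$bdd


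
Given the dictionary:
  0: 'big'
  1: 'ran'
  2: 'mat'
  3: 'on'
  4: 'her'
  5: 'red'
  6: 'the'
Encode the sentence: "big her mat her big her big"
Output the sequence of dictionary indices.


Look up each word in the dictionary:
  'big' -> 0
  'her' -> 4
  'mat' -> 2
  'her' -> 4
  'big' -> 0
  'her' -> 4
  'big' -> 0

Encoded: [0, 4, 2, 4, 0, 4, 0]


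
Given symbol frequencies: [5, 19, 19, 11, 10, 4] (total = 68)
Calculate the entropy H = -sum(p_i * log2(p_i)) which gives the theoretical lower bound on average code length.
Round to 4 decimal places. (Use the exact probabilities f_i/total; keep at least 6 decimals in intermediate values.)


Per-symbol terms -p_i * log2(p_i) with p_i = f_i/68:
  p = 5/68 = 0.073529: log2(p) = -3.765535, -p*log2(p) = 0.276878
  p = 19/68 = 0.279412: log2(p) = -1.839535, -p*log2(p) = 0.513988
  p = 19/68 = 0.279412: log2(p) = -1.839535, -p*log2(p) = 0.513988
  p = 11/68 = 0.161765: log2(p) = -2.628031, -p*log2(p) = 0.425123
  p = 10/68 = 0.147059: log2(p) = -2.765535, -p*log2(p) = 0.406696
  p = 4/68 = 0.058824: log2(p) = -4.087463, -p*log2(p) = 0.240439
H = 0.276878 + 0.513988 + 0.513988 + 0.425123 + 0.406696 + 0.240439 = 2.377112

H = 2.3771 bits/symbol


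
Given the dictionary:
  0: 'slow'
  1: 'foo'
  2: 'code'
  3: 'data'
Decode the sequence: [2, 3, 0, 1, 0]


Look up each index in the dictionary:
  2 -> 'code'
  3 -> 'data'
  0 -> 'slow'
  1 -> 'foo'
  0 -> 'slow'

Decoded: "code data slow foo slow"


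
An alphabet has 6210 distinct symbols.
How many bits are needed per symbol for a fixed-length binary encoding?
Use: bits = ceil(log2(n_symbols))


log2(6210) = 12.6004
Bracket: 2^12 = 4096 < 6210 <= 2^13 = 8192
So ceil(log2(6210)) = 13

bits = ceil(log2(6210)) = ceil(12.6004) = 13 bits


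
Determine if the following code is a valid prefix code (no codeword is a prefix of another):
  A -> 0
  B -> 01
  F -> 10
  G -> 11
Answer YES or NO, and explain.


Checking each pair (does one codeword prefix another?):
  A='0' vs B='01': prefix -- VIOLATION

NO -- this is NOT a valid prefix code. A (0) is a prefix of B (01).


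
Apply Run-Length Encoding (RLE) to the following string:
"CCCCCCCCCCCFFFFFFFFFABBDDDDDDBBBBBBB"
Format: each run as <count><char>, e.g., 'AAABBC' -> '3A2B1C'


Scanning runs left to right:
  i=0: run of 'C' x 11 -> '11C'
  i=11: run of 'F' x 9 -> '9F'
  i=20: run of 'A' x 1 -> '1A'
  i=21: run of 'B' x 2 -> '2B'
  i=23: run of 'D' x 6 -> '6D'
  i=29: run of 'B' x 7 -> '7B'

RLE = 11C9F1A2B6D7B


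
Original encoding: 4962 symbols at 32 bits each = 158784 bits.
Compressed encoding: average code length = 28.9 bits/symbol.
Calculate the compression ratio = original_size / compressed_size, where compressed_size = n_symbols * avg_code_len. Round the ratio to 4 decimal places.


original_size = n_symbols * orig_bits = 4962 * 32 = 158784 bits
compressed_size = n_symbols * avg_code_len = 4962 * 28.9 = 143401.8 bits
ratio = original_size / compressed_size = 158784 / 143401.8 = 1.1073

Compression ratio = 1.1073


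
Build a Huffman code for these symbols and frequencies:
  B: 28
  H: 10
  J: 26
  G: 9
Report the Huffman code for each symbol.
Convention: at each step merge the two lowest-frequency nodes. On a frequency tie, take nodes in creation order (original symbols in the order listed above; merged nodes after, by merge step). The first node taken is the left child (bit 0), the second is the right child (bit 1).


Huffman tree construction:
Step 1: Merge G(9) + H(10) = 19
Step 2: Merge (G+H)(19) + J(26) = 45
Step 3: Merge B(28) + ((G+H)+J)(45) = 73
Read each symbol's code off the tree from the root (left child = 0, right child = 1).

Codes:
  B: 0 (length 1)
  H: 101 (length 3)
  J: 11 (length 2)
  G: 100 (length 3)
Average code length: 137/73 = 1.8767 bits/symbol


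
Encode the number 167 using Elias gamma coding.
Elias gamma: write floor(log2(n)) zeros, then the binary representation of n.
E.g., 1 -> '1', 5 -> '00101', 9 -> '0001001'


num_bits = floor(log2(167)) + 1 = 8
leading_zeros = num_bits - 1 = 7
binary(167) = 10100111

Elias gamma(167) = '0000000' + '10100111' = 000000010100111 (15 bits)


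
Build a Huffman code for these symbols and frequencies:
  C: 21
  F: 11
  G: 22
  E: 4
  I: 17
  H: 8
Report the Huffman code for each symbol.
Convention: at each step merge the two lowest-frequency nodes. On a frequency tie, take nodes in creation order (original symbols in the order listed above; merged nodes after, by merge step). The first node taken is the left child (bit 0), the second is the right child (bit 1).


Huffman tree construction:
Step 1: Merge E(4) + H(8) = 12
Step 2: Merge F(11) + (E+H)(12) = 23
Step 3: Merge I(17) + C(21) = 38
Step 4: Merge G(22) + (F+(E+H))(23) = 45
Step 5: Merge (I+C)(38) + (G+(F+(E+H)))(45) = 83
Read each symbol's code off the tree from the root (left child = 0, right child = 1).

Codes:
  C: 01 (length 2)
  F: 110 (length 3)
  G: 10 (length 2)
  E: 1110 (length 4)
  I: 00 (length 2)
  H: 1111 (length 4)
Average code length: 201/83 = 2.4217 bits/symbol


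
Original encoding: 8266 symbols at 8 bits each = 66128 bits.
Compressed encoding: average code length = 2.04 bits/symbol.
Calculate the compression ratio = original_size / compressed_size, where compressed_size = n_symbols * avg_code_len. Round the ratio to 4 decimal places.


original_size = n_symbols * orig_bits = 8266 * 8 = 66128 bits
compressed_size = n_symbols * avg_code_len = 8266 * 2.04 = 16862.64 bits
ratio = original_size / compressed_size = 66128 / 16862.64 = 3.9216

Compression ratio = 3.9216


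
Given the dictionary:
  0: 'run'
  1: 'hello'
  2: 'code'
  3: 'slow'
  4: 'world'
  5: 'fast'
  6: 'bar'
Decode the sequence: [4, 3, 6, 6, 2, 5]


Look up each index in the dictionary:
  4 -> 'world'
  3 -> 'slow'
  6 -> 'bar'
  6 -> 'bar'
  2 -> 'code'
  5 -> 'fast'

Decoded: "world slow bar bar code fast"


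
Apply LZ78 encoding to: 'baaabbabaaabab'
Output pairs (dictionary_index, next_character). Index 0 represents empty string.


LZ78 encoding steps:
Dictionary: {0: ''}
Step 1: w='' (idx 0), next='b' -> output (0, 'b'), add 'b' as idx 1
Step 2: w='' (idx 0), next='a' -> output (0, 'a'), add 'a' as idx 2
Step 3: w='a' (idx 2), next='a' -> output (2, 'a'), add 'aa' as idx 3
Step 4: w='b' (idx 1), next='b' -> output (1, 'b'), add 'bb' as idx 4
Step 5: w='a' (idx 2), next='b' -> output (2, 'b'), add 'ab' as idx 5
Step 6: w='aa' (idx 3), next='a' -> output (3, 'a'), add 'aaa' as idx 6
Step 7: w='b' (idx 1), next='a' -> output (1, 'a'), add 'ba' as idx 7
Step 8: w='b' (idx 1), end of input -> output (1, '')


Encoded: [(0, 'b'), (0, 'a'), (2, 'a'), (1, 'b'), (2, 'b'), (3, 'a'), (1, 'a'), (1, '')]


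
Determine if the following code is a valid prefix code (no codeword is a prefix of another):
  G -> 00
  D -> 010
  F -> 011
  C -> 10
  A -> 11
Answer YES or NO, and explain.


Checking each pair (does one codeword prefix another?):
  G='00' vs D='010': no prefix
  G='00' vs F='011': no prefix
  G='00' vs C='10': no prefix
  G='00' vs A='11': no prefix
  D='010' vs G='00': no prefix
  D='010' vs F='011': no prefix
  D='010' vs C='10': no prefix
  D='010' vs A='11': no prefix
  F='011' vs G='00': no prefix
  F='011' vs D='010': no prefix
  F='011' vs C='10': no prefix
  F='011' vs A='11': no prefix
  C='10' vs G='00': no prefix
  C='10' vs D='010': no prefix
  C='10' vs F='011': no prefix
  C='10' vs A='11': no prefix
  A='11' vs G='00': no prefix
  A='11' vs D='010': no prefix
  A='11' vs F='011': no prefix
  A='11' vs C='10': no prefix
No violation found over all pairs.

YES -- this is a valid prefix code. No codeword is a prefix of any other codeword.


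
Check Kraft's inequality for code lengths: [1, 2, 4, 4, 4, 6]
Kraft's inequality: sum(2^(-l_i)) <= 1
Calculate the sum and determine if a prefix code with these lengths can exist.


Sum = 2^(-1) + 2^(-2) + 2^(-4) + 2^(-4) + 2^(-4) + 2^(-6)
    = 0.5 + 0.25 + 0.0625 + 0.0625 + 0.0625 + 0.015625
    = 61/64 = 0.953125
Since 0.953125 <= 1, Kraft's inequality IS satisfied.
A prefix code with these lengths CAN exist.

Kraft sum = 0.953125. Satisfied.


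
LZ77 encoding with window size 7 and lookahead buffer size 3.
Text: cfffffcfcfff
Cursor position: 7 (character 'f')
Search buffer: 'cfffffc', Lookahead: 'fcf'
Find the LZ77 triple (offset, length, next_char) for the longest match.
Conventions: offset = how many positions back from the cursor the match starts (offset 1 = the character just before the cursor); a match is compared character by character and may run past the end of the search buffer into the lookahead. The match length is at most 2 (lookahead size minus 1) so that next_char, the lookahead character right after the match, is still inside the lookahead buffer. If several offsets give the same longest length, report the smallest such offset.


Try each offset into the search buffer:
  offset=1 (pos 6, char 'c'): match length 0
  offset=2 (pos 5, char 'f'): match length 2
  offset=3 (pos 4, char 'f'): match length 1
  offset=4 (pos 3, char 'f'): match length 1
  offset=5 (pos 2, char 'f'): match length 1
  offset=6 (pos 1, char 'f'): match length 1
  offset=7 (pos 0, char 'c'): match length 0
Longest match has length 2 at offset 2.
next_char = character at position 7 + 2 = 9 -> 'f'

Best match: offset=2, length=2 (matching 'fc' starting at position 5)
LZ77 triple: (2, 2, 'f')


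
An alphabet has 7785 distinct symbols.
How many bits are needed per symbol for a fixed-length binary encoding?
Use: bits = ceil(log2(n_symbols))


log2(7785) = 12.9265
Bracket: 2^12 = 4096 < 7785 <= 2^13 = 8192
So ceil(log2(7785)) = 13

bits = ceil(log2(7785)) = ceil(12.9265) = 13 bits


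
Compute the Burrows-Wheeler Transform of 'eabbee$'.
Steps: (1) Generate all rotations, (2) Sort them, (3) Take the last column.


Rotations (sorted):
  0: $eabbee -> last char: e
  1: abbee$e -> last char: e
  2: bbee$ea -> last char: a
  3: bee$eab -> last char: b
  4: e$eabbe -> last char: e
  5: eabbee$ -> last char: $
  6: ee$eabb -> last char: b


BWT = eeabe$b


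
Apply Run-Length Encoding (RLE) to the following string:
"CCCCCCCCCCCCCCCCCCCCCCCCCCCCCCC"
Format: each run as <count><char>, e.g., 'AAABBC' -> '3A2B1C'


Scanning runs left to right:
  i=0: run of 'C' x 31 -> '31C'

RLE = 31C


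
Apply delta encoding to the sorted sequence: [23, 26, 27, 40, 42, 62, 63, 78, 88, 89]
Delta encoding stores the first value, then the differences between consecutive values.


First value: 23
Deltas:
  26 - 23 = 3
  27 - 26 = 1
  40 - 27 = 13
  42 - 40 = 2
  62 - 42 = 20
  63 - 62 = 1
  78 - 63 = 15
  88 - 78 = 10
  89 - 88 = 1


Delta encoded: [23, 3, 1, 13, 2, 20, 1, 15, 10, 1]


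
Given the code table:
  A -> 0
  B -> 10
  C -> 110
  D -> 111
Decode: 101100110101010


Decoding:
10 -> B
110 -> C
0 -> A
110 -> C
10 -> B
10 -> B
10 -> B


Result: BCACBBB


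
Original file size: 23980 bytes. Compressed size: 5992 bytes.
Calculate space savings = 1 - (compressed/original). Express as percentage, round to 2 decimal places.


ratio = compressed/original = 5992/23980 = 0.249875
savings = 1 - ratio = 1 - 0.249875 = 0.750125
as a percentage: 0.750125 * 100 = 75.01%

Space savings = 1 - 5992/23980 = 75.01%


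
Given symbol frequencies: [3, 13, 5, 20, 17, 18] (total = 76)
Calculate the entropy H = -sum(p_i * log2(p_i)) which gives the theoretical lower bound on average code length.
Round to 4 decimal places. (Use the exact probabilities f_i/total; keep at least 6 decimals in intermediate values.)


Per-symbol terms -p_i * log2(p_i) with p_i = f_i/76:
  p = 3/76 = 0.039474: log2(p) = -4.662965, -p*log2(p) = 0.184064
  p = 13/76 = 0.171053: log2(p) = -2.547488, -p*log2(p) = 0.435754
  p = 5/76 = 0.065789: log2(p) = -3.925999, -p*log2(p) = 0.258289
  p = 20/76 = 0.263158: log2(p) = -1.925999, -p*log2(p) = 0.506842
  p = 17/76 = 0.223684: log2(p) = -2.160465, -p*log2(p) = 0.483262
  p = 18/76 = 0.236842: log2(p) = -2.078003, -p*log2(p) = 0.492158
H = 0.184064 + 0.435754 + 0.258289 + 0.506842 + 0.483262 + 0.492158 = 2.360369

H = 2.3604 bits/symbol


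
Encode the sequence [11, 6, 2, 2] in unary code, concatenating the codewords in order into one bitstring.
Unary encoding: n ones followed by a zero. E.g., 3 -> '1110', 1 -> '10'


Encode each number as n ones followed by a terminating 0:
  11 -> 111111111110 (12 bits)
  6 -> 1111110 (7 bits)
  2 -> 110 (3 bits)
  2 -> 110 (3 bits)
Total length = 12 + 7 + 3 + 3 = 25 bits.

Unary([11, 6, 2, 2]) = 1111111111101111110110110 (25 bits)


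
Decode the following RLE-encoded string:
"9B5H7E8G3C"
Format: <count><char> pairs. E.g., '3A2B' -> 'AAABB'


Expanding each <count><char> pair:
  9B -> 'BBBBBBBBB'
  5H -> 'HHHHH'
  7E -> 'EEEEEEE'
  8G -> 'GGGGGGGG'
  3C -> 'CCC'

Decoded = BBBBBBBBBHHHHHEEEEEEEGGGGGGGGCCC


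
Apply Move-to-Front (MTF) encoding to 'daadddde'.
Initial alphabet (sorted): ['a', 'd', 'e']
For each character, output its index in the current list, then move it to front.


MTF encoding:
'd': index 1 in ['a', 'd', 'e'] -> ['d', 'a', 'e']
'a': index 1 in ['d', 'a', 'e'] -> ['a', 'd', 'e']
'a': index 0 in ['a', 'd', 'e'] -> ['a', 'd', 'e']
'd': index 1 in ['a', 'd', 'e'] -> ['d', 'a', 'e']
'd': index 0 in ['d', 'a', 'e'] -> ['d', 'a', 'e']
'd': index 0 in ['d', 'a', 'e'] -> ['d', 'a', 'e']
'd': index 0 in ['d', 'a', 'e'] -> ['d', 'a', 'e']
'e': index 2 in ['d', 'a', 'e'] -> ['e', 'd', 'a']


Output: [1, 1, 0, 1, 0, 0, 0, 2]


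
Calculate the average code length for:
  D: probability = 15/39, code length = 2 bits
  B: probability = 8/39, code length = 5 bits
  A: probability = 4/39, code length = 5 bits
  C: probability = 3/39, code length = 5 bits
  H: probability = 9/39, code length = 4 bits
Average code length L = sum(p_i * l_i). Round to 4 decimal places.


Weighted contributions p_i * l_i:
  D: (15/39) * 2 = 30/39
  B: (8/39) * 5 = 40/39
  A: (4/39) * 5 = 20/39
  C: (3/39) * 5 = 15/39
  H: (9/39) * 4 = 36/39
Sum = (30 + 40 + 20 + 15 + 36)/39 = 141/39

L = 141/39 = 3.6154 bits/symbol


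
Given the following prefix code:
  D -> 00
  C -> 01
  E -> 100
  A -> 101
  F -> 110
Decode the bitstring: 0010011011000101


Decoding step by step:
Bits 00 -> D
Bits 100 -> E
Bits 110 -> F
Bits 110 -> F
Bits 00 -> D
Bits 101 -> A


Decoded message: DEFFDA


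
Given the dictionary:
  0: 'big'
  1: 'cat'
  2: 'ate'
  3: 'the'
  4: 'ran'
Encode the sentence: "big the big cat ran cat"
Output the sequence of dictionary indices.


Look up each word in the dictionary:
  'big' -> 0
  'the' -> 3
  'big' -> 0
  'cat' -> 1
  'ran' -> 4
  'cat' -> 1

Encoded: [0, 3, 0, 1, 4, 1]


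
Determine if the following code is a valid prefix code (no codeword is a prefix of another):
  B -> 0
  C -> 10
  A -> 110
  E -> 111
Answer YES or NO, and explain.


Checking each pair (does one codeword prefix another?):
  B='0' vs C='10': no prefix
  B='0' vs A='110': no prefix
  B='0' vs E='111': no prefix
  C='10' vs B='0': no prefix
  C='10' vs A='110': no prefix
  C='10' vs E='111': no prefix
  A='110' vs B='0': no prefix
  A='110' vs C='10': no prefix
  A='110' vs E='111': no prefix
  E='111' vs B='0': no prefix
  E='111' vs C='10': no prefix
  E='111' vs A='110': no prefix
No violation found over all pairs.

YES -- this is a valid prefix code. No codeword is a prefix of any other codeword.


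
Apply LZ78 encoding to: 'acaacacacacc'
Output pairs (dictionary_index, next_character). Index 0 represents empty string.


LZ78 encoding steps:
Dictionary: {0: ''}
Step 1: w='' (idx 0), next='a' -> output (0, 'a'), add 'a' as idx 1
Step 2: w='' (idx 0), next='c' -> output (0, 'c'), add 'c' as idx 2
Step 3: w='a' (idx 1), next='a' -> output (1, 'a'), add 'aa' as idx 3
Step 4: w='c' (idx 2), next='a' -> output (2, 'a'), add 'ca' as idx 4
Step 5: w='ca' (idx 4), next='c' -> output (4, 'c'), add 'cac' as idx 5
Step 6: w='a' (idx 1), next='c' -> output (1, 'c'), add 'ac' as idx 6
Step 7: w='c' (idx 2), end of input -> output (2, '')


Encoded: [(0, 'a'), (0, 'c'), (1, 'a'), (2, 'a'), (4, 'c'), (1, 'c'), (2, '')]


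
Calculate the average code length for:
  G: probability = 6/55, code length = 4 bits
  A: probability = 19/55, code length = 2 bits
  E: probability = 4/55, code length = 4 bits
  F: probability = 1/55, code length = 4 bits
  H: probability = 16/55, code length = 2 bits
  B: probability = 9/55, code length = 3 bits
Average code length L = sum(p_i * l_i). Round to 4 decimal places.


Weighted contributions p_i * l_i:
  G: (6/55) * 4 = 24/55
  A: (19/55) * 2 = 38/55
  E: (4/55) * 4 = 16/55
  F: (1/55) * 4 = 4/55
  H: (16/55) * 2 = 32/55
  B: (9/55) * 3 = 27/55
Sum = (24 + 38 + 16 + 4 + 32 + 27)/55 = 141/55

L = 141/55 = 2.5636 bits/symbol


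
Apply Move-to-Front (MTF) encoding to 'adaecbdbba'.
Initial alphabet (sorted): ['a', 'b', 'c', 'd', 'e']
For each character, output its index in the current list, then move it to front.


MTF encoding:
'a': index 0 in ['a', 'b', 'c', 'd', 'e'] -> ['a', 'b', 'c', 'd', 'e']
'd': index 3 in ['a', 'b', 'c', 'd', 'e'] -> ['d', 'a', 'b', 'c', 'e']
'a': index 1 in ['d', 'a', 'b', 'c', 'e'] -> ['a', 'd', 'b', 'c', 'e']
'e': index 4 in ['a', 'd', 'b', 'c', 'e'] -> ['e', 'a', 'd', 'b', 'c']
'c': index 4 in ['e', 'a', 'd', 'b', 'c'] -> ['c', 'e', 'a', 'd', 'b']
'b': index 4 in ['c', 'e', 'a', 'd', 'b'] -> ['b', 'c', 'e', 'a', 'd']
'd': index 4 in ['b', 'c', 'e', 'a', 'd'] -> ['d', 'b', 'c', 'e', 'a']
'b': index 1 in ['d', 'b', 'c', 'e', 'a'] -> ['b', 'd', 'c', 'e', 'a']
'b': index 0 in ['b', 'd', 'c', 'e', 'a'] -> ['b', 'd', 'c', 'e', 'a']
'a': index 4 in ['b', 'd', 'c', 'e', 'a'] -> ['a', 'b', 'd', 'c', 'e']


Output: [0, 3, 1, 4, 4, 4, 4, 1, 0, 4]


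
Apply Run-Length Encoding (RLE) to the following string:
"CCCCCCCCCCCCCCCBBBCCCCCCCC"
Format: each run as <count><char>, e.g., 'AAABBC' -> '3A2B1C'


Scanning runs left to right:
  i=0: run of 'C' x 15 -> '15C'
  i=15: run of 'B' x 3 -> '3B'
  i=18: run of 'C' x 8 -> '8C'

RLE = 15C3B8C


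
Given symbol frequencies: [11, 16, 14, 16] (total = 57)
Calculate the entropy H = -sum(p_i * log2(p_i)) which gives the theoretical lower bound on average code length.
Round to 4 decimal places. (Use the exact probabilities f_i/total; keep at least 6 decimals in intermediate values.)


Per-symbol terms -p_i * log2(p_i) with p_i = f_i/57:
  p = 11/57 = 0.192982: log2(p) = -2.373458, -p*log2(p) = 0.458036
  p = 16/57 = 0.280702: log2(p) = -1.832890, -p*log2(p) = 0.514495
  p = 14/57 = 0.245614: log2(p) = -2.025535, -p*log2(p) = 0.497500
  p = 16/57 = 0.280702: log2(p) = -1.832890, -p*log2(p) = 0.514495
H = 0.458036 + 0.514495 + 0.497500 + 0.514495 = 1.984526

H = 1.9845 bits/symbol


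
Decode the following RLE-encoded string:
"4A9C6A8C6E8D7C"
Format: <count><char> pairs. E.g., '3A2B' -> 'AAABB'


Expanding each <count><char> pair:
  4A -> 'AAAA'
  9C -> 'CCCCCCCCC'
  6A -> 'AAAAAA'
  8C -> 'CCCCCCCC'
  6E -> 'EEEEEE'
  8D -> 'DDDDDDDD'
  7C -> 'CCCCCCC'

Decoded = AAAACCCCCCCCCAAAAAACCCCCCCCEEEEEEDDDDDDDDCCCCCCC


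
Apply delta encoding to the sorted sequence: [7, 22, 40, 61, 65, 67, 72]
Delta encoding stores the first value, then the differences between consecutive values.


First value: 7
Deltas:
  22 - 7 = 15
  40 - 22 = 18
  61 - 40 = 21
  65 - 61 = 4
  67 - 65 = 2
  72 - 67 = 5


Delta encoded: [7, 15, 18, 21, 4, 2, 5]


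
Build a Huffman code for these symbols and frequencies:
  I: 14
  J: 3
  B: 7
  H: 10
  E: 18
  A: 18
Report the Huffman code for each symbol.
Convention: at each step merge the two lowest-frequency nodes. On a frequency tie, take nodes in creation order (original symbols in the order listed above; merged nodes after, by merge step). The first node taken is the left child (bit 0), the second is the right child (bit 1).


Huffman tree construction:
Step 1: Merge J(3) + B(7) = 10
Step 2: Merge H(10) + (J+B)(10) = 20
Step 3: Merge I(14) + E(18) = 32
Step 4: Merge A(18) + (H+(J+B))(20) = 38
Step 5: Merge (I+E)(32) + (A+(H+(J+B)))(38) = 70
Read each symbol's code off the tree from the root (left child = 0, right child = 1).

Codes:
  I: 00 (length 2)
  J: 1110 (length 4)
  B: 1111 (length 4)
  H: 110 (length 3)
  E: 01 (length 2)
  A: 10 (length 2)
Average code length: 170/70 = 2.4286 bits/symbol


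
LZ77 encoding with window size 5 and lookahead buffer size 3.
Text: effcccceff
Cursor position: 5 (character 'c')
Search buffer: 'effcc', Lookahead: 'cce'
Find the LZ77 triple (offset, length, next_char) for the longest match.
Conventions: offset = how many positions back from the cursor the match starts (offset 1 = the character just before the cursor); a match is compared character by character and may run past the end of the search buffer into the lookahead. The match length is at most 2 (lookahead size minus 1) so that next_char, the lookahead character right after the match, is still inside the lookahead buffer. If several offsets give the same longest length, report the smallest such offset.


Try each offset into the search buffer:
  offset=1 (pos 4, char 'c'): match length 2
  offset=2 (pos 3, char 'c'): match length 2
  offset=3 (pos 2, char 'f'): match length 0
  offset=4 (pos 1, char 'f'): match length 0
  offset=5 (pos 0, char 'e'): match length 0
Longest match has length 2, found at offsets 1, 2; take the smallest, offset 1.
next_char = character at position 5 + 2 = 7 -> 'e'

Best match: offset=1, length=2 (matching 'cc' starting at position 4)
LZ77 triple: (1, 2, 'e')


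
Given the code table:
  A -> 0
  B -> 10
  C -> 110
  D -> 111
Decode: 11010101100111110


Decoding:
110 -> C
10 -> B
10 -> B
110 -> C
0 -> A
111 -> D
110 -> C


Result: CBBCADC


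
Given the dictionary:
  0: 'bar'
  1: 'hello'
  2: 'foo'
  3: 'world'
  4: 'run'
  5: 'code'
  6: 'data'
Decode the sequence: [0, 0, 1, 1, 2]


Look up each index in the dictionary:
  0 -> 'bar'
  0 -> 'bar'
  1 -> 'hello'
  1 -> 'hello'
  2 -> 'foo'

Decoded: "bar bar hello hello foo"


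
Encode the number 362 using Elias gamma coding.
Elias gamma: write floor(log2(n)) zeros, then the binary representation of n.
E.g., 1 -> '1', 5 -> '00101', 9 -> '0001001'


num_bits = floor(log2(362)) + 1 = 9
leading_zeros = num_bits - 1 = 8
binary(362) = 101101010

Elias gamma(362) = '00000000' + '101101010' = 00000000101101010 (17 bits)


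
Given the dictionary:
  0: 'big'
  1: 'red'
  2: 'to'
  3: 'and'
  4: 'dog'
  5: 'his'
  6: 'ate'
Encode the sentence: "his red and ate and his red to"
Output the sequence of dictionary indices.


Look up each word in the dictionary:
  'his' -> 5
  'red' -> 1
  'and' -> 3
  'ate' -> 6
  'and' -> 3
  'his' -> 5
  'red' -> 1
  'to' -> 2

Encoded: [5, 1, 3, 6, 3, 5, 1, 2]


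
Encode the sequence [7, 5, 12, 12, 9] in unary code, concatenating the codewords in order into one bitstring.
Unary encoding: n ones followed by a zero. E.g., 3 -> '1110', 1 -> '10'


Encode each number as n ones followed by a terminating 0:
  7 -> 11111110 (8 bits)
  5 -> 111110 (6 bits)
  12 -> 1111111111110 (13 bits)
  12 -> 1111111111110 (13 bits)
  9 -> 1111111110 (10 bits)
Total length = 8 + 6 + 13 + 13 + 10 = 50 bits.

Unary([7, 5, 12, 12, 9]) = 11111110111110111111111111011111111111101111111110 (50 bits)


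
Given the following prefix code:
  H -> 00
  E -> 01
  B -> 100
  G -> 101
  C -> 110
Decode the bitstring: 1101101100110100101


Decoding step by step:
Bits 110 -> C
Bits 110 -> C
Bits 110 -> C
Bits 01 -> E
Bits 101 -> G
Bits 00 -> H
Bits 101 -> G


Decoded message: CCCEGHG


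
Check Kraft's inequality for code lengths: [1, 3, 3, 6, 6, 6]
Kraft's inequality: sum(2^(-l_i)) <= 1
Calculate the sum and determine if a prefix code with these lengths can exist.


Sum = 2^(-1) + 2^(-3) + 2^(-3) + 2^(-6) + 2^(-6) + 2^(-6)
    = 0.5 + 0.125 + 0.125 + 0.015625 + 0.015625 + 0.015625
    = 51/64 = 0.796875
Since 0.796875 <= 1, Kraft's inequality IS satisfied.
A prefix code with these lengths CAN exist.

Kraft sum = 0.796875. Satisfied.


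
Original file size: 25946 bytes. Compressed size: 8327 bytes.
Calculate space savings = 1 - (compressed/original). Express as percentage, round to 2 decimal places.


ratio = compressed/original = 8327/25946 = 0.320936
savings = 1 - ratio = 1 - 0.320936 = 0.679064
as a percentage: 0.679064 * 100 = 67.91%

Space savings = 1 - 8327/25946 = 67.91%


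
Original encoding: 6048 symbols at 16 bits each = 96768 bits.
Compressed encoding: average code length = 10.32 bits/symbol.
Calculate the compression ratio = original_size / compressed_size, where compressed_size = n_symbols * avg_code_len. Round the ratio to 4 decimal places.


original_size = n_symbols * orig_bits = 6048 * 16 = 96768 bits
compressed_size = n_symbols * avg_code_len = 6048 * 10.32 = 62415.36 bits
ratio = original_size / compressed_size = 96768 / 62415.36 = 1.5504

Compression ratio = 1.5504
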